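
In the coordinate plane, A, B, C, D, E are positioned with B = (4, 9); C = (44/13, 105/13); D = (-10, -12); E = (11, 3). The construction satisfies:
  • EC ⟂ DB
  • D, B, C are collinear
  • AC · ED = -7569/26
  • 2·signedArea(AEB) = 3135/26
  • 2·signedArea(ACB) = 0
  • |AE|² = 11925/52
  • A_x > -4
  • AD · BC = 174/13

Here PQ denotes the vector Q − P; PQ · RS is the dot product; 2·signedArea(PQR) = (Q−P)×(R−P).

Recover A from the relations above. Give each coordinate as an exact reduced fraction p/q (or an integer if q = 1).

1. A_x = -43/13  [2·signedArea(ACB) = 0 ∩ AC · ED = -7569/26]
2. A_y = -51/26  [2·signedArea(ACB) = 0 ∩ AC · ED = -7569/26]
   → A = (-43/13, -51/26)

A = (-43/13, -51/26)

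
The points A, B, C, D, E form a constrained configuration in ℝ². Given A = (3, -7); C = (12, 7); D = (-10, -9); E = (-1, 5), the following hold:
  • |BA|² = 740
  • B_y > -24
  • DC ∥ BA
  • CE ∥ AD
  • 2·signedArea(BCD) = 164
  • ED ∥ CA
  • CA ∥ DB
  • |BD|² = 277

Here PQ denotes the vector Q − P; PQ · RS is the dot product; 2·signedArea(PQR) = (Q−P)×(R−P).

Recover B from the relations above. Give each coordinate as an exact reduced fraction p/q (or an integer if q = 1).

B = (-19, -23)

1. B_x = -19  [DC ∥ BA ∩ CA ∥ DB]
2. B_y = -23  [DC ∥ BA ∩ CA ∥ DB]
   → B = (-19, -23)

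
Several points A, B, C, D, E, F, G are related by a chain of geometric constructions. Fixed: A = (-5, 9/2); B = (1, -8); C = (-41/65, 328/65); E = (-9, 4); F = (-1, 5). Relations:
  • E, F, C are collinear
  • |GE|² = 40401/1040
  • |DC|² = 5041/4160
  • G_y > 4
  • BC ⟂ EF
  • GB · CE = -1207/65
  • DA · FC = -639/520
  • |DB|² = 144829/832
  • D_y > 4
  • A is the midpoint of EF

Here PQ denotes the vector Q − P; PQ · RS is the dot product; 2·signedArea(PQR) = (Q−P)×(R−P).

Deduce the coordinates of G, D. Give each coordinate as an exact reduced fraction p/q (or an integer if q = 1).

D = (-112/65, 2553/520)
G = (-183/65, 1241/260)

1. G_x = -183/65  [line 544/65·x + 68/65·y + 1207/65 = 0 ∩ |GE|² = 40401/1040]
2. G_y = 1241/260  [line 544/65·x + 68/65·y + 1207/65 = 0 ∩ |GE|² = 40401/1040]
   → G = (-183/65, 1241/260)
3. D_x = -112/65  [line -24/65·x + -3/65·y + -213/520 = 0 ∩ |DB|² = 144829/832]
4. D_y = 2553/520  [line -24/65·x + -3/65·y + -213/520 = 0 ∩ |DB|² = 144829/832]
   → D = (-112/65, 2553/520)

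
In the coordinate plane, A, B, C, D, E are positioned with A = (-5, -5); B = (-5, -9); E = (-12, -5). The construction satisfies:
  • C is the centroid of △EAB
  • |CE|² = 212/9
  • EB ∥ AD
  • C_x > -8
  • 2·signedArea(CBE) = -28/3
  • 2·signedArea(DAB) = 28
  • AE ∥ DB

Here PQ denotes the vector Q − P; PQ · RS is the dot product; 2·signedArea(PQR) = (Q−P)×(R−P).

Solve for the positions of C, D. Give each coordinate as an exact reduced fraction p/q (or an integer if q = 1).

C = (-22/3, -19/3)
D = (2, -9)

1. C_x = -22/3  [C is the centroid of △EAB]
2. C_y = -19/3  [C is the centroid of △EAB]
   → C = (-22/3, -19/3)
3. D_x = 2  [AE ∥ DB ∩ EB ∥ AD]
4. D_y = -9  [AE ∥ DB ∩ EB ∥ AD]
   → D = (2, -9)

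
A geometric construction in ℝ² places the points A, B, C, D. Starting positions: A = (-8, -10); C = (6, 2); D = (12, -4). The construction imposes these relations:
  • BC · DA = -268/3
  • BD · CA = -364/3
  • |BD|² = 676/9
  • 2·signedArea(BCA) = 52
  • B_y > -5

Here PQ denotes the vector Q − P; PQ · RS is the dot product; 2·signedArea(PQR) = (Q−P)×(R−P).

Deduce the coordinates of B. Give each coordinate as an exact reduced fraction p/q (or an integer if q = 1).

B = (10/3, -4)

1. B_x = 10/3  [2·signedArea(BCA) = 52 ∩ BC · DA = -268/3]
2. B_y = -4  [2·signedArea(BCA) = 52 ∩ BC · DA = -268/3]
   → B = (10/3, -4)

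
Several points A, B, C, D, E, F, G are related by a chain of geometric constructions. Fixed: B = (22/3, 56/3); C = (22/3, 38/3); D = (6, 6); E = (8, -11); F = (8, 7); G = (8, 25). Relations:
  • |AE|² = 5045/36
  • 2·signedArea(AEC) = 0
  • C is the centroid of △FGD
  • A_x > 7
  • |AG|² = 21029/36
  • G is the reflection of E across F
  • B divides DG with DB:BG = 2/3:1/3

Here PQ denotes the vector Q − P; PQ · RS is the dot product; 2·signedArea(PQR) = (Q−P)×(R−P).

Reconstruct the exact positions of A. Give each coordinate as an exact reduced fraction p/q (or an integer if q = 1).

1. A_x = 23/3  [line -71/3·x + -2/3·y + 182 = 0 ∩ |AG|² = 21029/36]
2. A_y = 5/6  [line -71/3·x + -2/3·y + 182 = 0 ∩ |AG|² = 21029/36]
   → A = (23/3, 5/6)

A = (23/3, 5/6)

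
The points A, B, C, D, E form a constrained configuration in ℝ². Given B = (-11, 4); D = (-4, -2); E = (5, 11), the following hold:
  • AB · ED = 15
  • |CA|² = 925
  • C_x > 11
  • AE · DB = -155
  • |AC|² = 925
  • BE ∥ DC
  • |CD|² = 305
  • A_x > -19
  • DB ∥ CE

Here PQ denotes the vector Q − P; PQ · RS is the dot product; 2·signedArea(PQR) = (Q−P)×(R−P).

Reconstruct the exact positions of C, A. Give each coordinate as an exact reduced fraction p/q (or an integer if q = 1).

A = (-18, 10)
C = (12, 5)

1. C_x = 12  [DB ∥ CE ∩ BE ∥ DC]
2. C_y = 5  [DB ∥ CE ∩ BE ∥ DC]
   → C = (12, 5)
3. A_x = -18  [AE · DB = -155 ∩ AB · ED = 15]
4. A_y = 10  [AE · DB = -155 ∩ AB · ED = 15]
   → A = (-18, 10)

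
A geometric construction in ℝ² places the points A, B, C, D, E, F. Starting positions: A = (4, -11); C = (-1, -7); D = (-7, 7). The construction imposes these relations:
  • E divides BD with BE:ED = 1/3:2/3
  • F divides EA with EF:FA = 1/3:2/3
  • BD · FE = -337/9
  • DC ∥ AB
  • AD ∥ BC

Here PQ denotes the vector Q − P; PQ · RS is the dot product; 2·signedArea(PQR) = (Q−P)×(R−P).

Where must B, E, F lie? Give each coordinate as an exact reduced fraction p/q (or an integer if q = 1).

1. B_x = 10  [AD ∥ BC ∩ DC ∥ AB]
2. B_y = -25  [AD ∥ BC ∩ DC ∥ AB]
   → B = (10, -25)
3. E_x = 13/3  [E divides BD with BE:ED = 1/3:2/3]
4. E_y = -43/3  [E divides BD with BE:ED = 1/3:2/3]
   → E = (13/3, -43/3)
5. F_x = 38/9  [F divides EA with EF:FA = 1/3:2/3]
6. F_y = -119/9  [F divides EA with EF:FA = 1/3:2/3]
   → F = (38/9, -119/9)

B = (10, -25)
E = (13/3, -43/3)
F = (38/9, -119/9)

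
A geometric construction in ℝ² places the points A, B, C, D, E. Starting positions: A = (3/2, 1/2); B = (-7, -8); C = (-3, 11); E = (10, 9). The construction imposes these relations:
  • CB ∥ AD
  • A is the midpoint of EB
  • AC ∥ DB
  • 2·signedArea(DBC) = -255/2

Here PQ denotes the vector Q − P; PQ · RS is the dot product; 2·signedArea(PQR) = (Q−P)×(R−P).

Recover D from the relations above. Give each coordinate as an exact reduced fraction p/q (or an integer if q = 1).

1. D_x = -5/2  [AC ∥ DB ∩ CB ∥ AD]
2. D_y = -37/2  [AC ∥ DB ∩ CB ∥ AD]
   → D = (-5/2, -37/2)

D = (-5/2, -37/2)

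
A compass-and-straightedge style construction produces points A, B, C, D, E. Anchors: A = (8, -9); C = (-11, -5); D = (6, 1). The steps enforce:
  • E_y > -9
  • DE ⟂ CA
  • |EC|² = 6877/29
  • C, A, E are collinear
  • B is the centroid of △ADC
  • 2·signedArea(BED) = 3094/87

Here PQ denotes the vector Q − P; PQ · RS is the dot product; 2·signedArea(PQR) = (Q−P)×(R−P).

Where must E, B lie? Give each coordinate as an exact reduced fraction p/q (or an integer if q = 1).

1. E_x = 118/29  [C, A, E are collinear ∩ DE ⟂ CA]
2. E_y = -237/29  [C, A, E are collinear ∩ DE ⟂ CA]
   → E = (118/29, -237/29)
3. B_x = 1  [B is the centroid of △ADC]
4. B_y = -13/3  [B is the centroid of △ADC]
   → B = (1, -13/3)

B = (1, -13/3)
E = (118/29, -237/29)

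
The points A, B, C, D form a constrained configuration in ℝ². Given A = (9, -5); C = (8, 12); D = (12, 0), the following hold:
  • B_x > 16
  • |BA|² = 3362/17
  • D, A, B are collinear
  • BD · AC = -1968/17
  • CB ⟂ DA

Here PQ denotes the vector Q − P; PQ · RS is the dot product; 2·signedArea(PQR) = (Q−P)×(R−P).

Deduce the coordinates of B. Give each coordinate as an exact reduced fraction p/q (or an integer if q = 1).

1. B_x = 276/17  [D, A, B are collinear ∩ CB ⟂ DA]
2. B_y = 120/17  [D, A, B are collinear ∩ CB ⟂ DA]
   → B = (276/17, 120/17)

B = (276/17, 120/17)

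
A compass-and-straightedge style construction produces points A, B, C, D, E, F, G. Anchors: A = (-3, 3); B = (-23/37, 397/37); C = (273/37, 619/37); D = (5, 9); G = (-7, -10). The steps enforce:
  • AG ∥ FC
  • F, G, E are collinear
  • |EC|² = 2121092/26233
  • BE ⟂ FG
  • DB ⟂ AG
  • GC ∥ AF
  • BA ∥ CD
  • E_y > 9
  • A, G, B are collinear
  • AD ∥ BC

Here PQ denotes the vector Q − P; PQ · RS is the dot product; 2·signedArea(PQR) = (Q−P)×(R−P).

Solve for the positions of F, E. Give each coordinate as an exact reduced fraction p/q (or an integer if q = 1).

1. F_x = 421/37  [AG ∥ FC ∩ GC ∥ AF]
2. F_y = 1100/37  [AG ∥ FC ∩ GC ∥ AF]
   → F = (421/37, 1100/37)
3. E_x = 53077/26233  [F, G, E are collinear ∩ BE ⟂ FG]
4. E_y = 249377/26233  [F, G, E are collinear ∩ BE ⟂ FG]
   → E = (53077/26233, 249377/26233)

E = (53077/26233, 249377/26233)
F = (421/37, 1100/37)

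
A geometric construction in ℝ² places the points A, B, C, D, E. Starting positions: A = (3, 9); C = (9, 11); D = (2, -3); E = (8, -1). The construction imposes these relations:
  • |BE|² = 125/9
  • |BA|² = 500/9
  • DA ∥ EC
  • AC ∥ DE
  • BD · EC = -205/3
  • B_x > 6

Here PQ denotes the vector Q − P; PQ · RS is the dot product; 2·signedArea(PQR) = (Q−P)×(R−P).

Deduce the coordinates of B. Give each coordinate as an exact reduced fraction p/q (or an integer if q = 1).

1. B_x = 19/3  [line -1·x + -12·y + 103/3 = 0 ∩ |BA|² = 500/9]
2. B_y = 7/3  [line -1·x + -12·y + 103/3 = 0 ∩ |BA|² = 500/9]
   → B = (19/3, 7/3)

B = (19/3, 7/3)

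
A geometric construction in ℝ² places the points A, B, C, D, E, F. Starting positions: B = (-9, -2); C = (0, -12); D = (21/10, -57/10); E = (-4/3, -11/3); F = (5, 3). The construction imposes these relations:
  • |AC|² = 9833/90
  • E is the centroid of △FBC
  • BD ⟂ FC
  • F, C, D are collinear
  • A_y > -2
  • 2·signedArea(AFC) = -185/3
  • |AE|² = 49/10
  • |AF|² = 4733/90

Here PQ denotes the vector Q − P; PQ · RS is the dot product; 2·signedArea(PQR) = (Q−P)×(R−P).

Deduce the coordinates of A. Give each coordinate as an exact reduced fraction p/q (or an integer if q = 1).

1. A_x = -19/30  [line 15·x + -5·y + 5/3 = 0 ∩ |AC|² = 9833/90]
2. A_y = -47/30  [line 15·x + -5·y + 5/3 = 0 ∩ |AC|² = 9833/90]
   → A = (-19/30, -47/30)

A = (-19/30, -47/30)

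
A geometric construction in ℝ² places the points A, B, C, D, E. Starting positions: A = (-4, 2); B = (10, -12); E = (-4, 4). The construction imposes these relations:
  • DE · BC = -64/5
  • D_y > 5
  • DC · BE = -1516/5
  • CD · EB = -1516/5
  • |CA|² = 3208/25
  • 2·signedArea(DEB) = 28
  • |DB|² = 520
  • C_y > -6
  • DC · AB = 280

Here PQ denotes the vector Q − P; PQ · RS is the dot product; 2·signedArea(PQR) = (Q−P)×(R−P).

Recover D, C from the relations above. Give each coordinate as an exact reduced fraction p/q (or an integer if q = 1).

1. D_x = -4  [line 16·x + 14·y + -20 = 0 ∩ |DB|² = 520]
2. D_y = 6  [line 16·x + 14·y + -20 = 0 ∩ |DB|² = 520]
   → D = (-4, 6)
3. C_x = 22/5  [CD · EB = -1516/5 ∩ DC · AB = 280]
4. C_y = -28/5  [CD · EB = -1516/5 ∩ DC · AB = 280]
   → C = (22/5, -28/5)

C = (22/5, -28/5)
D = (-4, 6)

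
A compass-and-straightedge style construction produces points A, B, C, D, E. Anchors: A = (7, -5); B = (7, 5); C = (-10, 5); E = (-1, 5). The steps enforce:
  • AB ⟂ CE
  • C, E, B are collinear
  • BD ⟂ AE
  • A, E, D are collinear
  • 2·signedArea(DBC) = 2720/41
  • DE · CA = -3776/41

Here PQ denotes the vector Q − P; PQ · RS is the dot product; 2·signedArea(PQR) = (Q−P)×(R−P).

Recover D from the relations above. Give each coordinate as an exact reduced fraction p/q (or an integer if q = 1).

1. D_x = 87/41  [A, E, D are collinear ∩ BD ⟂ AE]
2. D_y = 45/41  [A, E, D are collinear ∩ BD ⟂ AE]
   → D = (87/41, 45/41)

D = (87/41, 45/41)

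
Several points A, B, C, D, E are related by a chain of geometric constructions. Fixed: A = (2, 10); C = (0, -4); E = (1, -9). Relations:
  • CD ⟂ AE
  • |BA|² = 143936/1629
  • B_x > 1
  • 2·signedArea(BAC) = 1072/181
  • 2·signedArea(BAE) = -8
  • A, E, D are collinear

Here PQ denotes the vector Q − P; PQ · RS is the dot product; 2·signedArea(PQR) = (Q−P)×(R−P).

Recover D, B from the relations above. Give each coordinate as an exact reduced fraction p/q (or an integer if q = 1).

B = (590/543, 350/543)
D = (228/181, -736/181)

1. D_x = 228/181  [A, E, D are collinear ∩ CD ⟂ AE]
2. D_y = -736/181  [A, E, D are collinear ∩ CD ⟂ AE]
   → D = (228/181, -736/181)
3. B_x = 590/543  [2·signedArea(BAC) = 1072/181 ∩ 2·signedArea(BAE) = -8]
4. B_y = 350/543  [2·signedArea(BAC) = 1072/181 ∩ 2·signedArea(BAE) = -8]
   → B = (590/543, 350/543)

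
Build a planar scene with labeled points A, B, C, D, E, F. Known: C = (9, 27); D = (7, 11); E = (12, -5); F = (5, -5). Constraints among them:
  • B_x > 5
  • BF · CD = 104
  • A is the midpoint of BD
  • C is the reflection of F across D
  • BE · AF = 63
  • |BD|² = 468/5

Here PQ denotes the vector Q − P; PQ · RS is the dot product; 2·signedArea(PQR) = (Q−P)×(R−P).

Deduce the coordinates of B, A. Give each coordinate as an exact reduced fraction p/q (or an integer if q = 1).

1. B_x = 29/5  [line 2·x + 16·y + -34 = 0 ∩ |BD|² = 468/5]
2. B_y = 7/5  [line 2·x + 16·y + -34 = 0 ∩ |BD|² = 468/5]
   → B = (29/5, 7/5)
3. A_x = 32/5  [A is the midpoint of BD]
4. A_y = 31/5  [A is the midpoint of BD]
   → A = (32/5, 31/5)

A = (32/5, 31/5)
B = (29/5, 7/5)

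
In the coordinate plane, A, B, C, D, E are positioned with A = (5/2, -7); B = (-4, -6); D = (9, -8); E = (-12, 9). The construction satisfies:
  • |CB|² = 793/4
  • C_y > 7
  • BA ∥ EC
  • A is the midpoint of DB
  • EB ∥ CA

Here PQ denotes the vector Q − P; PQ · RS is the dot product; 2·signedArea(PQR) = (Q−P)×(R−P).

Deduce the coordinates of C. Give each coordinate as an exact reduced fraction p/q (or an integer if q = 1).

C = (-11/2, 8)

1. C_x = -11/2  [EB ∥ CA ∩ BA ∥ EC]
2. C_y = 8  [EB ∥ CA ∩ BA ∥ EC]
   → C = (-11/2, 8)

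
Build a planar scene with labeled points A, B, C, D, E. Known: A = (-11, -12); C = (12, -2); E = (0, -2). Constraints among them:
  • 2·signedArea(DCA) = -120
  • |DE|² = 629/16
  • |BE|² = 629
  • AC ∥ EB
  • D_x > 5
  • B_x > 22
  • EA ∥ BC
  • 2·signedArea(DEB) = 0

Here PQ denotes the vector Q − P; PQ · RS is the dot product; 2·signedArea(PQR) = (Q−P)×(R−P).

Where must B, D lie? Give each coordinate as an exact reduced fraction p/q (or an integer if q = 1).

1. B_x = 23  [EA ∥ BC ∩ AC ∥ EB]
2. B_y = 8  [EA ∥ BC ∩ AC ∥ EB]
   → B = (23, 8)
3. D_x = 23/4  [line -10·x + 23·y + 46 = 0 ∩ |DE|² = 629/16]
4. D_y = 1/2  [line -10·x + 23·y + 46 = 0 ∩ |DE|² = 629/16]
   → D = (23/4, 1/2)

B = (23, 8)
D = (23/4, 1/2)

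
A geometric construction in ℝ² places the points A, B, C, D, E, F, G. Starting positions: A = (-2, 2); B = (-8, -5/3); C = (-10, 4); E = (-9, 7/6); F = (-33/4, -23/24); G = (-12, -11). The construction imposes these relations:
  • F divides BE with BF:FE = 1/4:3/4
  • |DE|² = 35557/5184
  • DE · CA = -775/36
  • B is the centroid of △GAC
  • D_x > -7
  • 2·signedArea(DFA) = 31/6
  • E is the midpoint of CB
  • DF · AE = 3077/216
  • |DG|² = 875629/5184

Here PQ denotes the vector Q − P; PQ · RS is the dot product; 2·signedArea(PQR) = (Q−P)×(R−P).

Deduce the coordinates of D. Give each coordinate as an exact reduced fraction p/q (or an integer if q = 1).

D = (-77/12, 53/72)

1. D_x = -77/12  [DE · CA = -775/36 ∩ 2·signedArea(DFA) = 31/6]
2. D_y = 53/72  [DE · CA = -775/36 ∩ 2·signedArea(DFA) = 31/6]
   → D = (-77/12, 53/72)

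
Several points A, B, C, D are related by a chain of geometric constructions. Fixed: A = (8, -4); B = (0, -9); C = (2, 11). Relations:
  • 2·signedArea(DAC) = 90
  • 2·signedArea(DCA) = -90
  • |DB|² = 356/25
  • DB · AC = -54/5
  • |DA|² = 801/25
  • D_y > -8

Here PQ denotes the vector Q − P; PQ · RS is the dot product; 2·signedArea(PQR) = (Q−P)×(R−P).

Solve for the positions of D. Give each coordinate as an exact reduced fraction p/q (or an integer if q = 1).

D = (16/5, -7)

1. D_x = 16/5  [2·signedArea(DAC) = 90 ∩ DB · AC = -54/5]
2. D_y = -7  [2·signedArea(DAC) = 90 ∩ DB · AC = -54/5]
   → D = (16/5, -7)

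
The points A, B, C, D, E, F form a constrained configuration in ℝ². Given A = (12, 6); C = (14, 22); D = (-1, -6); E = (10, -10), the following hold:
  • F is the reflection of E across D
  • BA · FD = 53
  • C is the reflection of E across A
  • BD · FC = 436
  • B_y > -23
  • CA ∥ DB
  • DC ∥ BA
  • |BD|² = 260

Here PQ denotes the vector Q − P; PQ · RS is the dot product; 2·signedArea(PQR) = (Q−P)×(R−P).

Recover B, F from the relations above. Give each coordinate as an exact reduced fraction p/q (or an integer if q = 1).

1. B_x = -3  [DC ∥ BA ∩ CA ∥ DB]
2. B_y = -22  [DC ∥ BA ∩ CA ∥ DB]
   → B = (-3, -22)
3. F_x = -12  [F is the reflection of E across D]
4. F_y = -2  [F is the reflection of E across D]
   → F = (-12, -2)

B = (-3, -22)
F = (-12, -2)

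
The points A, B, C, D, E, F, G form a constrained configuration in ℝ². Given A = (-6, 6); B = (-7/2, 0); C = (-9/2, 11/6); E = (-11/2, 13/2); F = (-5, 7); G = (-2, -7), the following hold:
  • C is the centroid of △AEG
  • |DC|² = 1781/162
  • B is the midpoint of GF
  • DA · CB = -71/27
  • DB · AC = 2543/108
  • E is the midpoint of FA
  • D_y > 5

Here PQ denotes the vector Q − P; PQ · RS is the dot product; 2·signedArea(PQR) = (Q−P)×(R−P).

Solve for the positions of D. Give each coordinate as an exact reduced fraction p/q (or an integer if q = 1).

1. D_x = -5  [DA · CB = -71/27 ∩ DB · AC = 2543/108]
2. D_y = 46/9  [DA · CB = -71/27 ∩ DB · AC = 2543/108]
   → D = (-5, 46/9)

D = (-5, 46/9)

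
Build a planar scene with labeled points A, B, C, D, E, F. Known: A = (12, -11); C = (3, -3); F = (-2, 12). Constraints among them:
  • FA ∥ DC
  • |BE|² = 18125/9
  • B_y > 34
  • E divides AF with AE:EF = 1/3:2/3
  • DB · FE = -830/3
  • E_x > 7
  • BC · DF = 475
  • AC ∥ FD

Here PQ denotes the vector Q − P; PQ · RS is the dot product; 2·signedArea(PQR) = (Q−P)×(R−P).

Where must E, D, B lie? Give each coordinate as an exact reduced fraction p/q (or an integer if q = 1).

1. E_x = 22/3  [E divides AF with AE:EF = 1/3:2/3]
2. E_y = -10/3  [E divides AF with AE:EF = 1/3:2/3]
   → E = (22/3, -10/3)
3. D_x = -11  [FA ∥ DC ∩ AC ∥ FD]
4. D_y = 20  [FA ∥ DC ∩ AC ∥ FD]
   → D = (-11, 20)
5. B_x = -16  [BC · DF = 475 ∩ DB · FE = -830/3]
6. B_y = 35  [BC · DF = 475 ∩ DB · FE = -830/3]
   → B = (-16, 35)

B = (-16, 35)
D = (-11, 20)
E = (22/3, -10/3)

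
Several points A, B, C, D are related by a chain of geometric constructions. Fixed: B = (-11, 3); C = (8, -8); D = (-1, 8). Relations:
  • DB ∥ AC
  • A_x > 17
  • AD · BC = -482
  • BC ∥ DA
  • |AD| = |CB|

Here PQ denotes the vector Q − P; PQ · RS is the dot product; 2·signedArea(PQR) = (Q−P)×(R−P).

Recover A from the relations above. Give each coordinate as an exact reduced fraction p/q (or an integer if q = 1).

A = (18, -3)

1. A_x = 18  [DB ∥ AC ∩ BC ∥ DA]
2. A_y = -3  [DB ∥ AC ∩ BC ∥ DA]
   → A = (18, -3)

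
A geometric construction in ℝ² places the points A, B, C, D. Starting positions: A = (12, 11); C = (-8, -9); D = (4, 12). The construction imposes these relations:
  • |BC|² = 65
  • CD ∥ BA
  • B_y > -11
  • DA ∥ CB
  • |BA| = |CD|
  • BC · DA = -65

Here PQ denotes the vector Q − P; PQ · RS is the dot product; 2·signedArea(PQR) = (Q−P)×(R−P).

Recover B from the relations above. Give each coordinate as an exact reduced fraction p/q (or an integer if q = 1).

B = (0, -10)

1. B_x = 0  [CD ∥ BA ∩ DA ∥ CB]
2. B_y = -10  [CD ∥ BA ∩ DA ∥ CB]
   → B = (0, -10)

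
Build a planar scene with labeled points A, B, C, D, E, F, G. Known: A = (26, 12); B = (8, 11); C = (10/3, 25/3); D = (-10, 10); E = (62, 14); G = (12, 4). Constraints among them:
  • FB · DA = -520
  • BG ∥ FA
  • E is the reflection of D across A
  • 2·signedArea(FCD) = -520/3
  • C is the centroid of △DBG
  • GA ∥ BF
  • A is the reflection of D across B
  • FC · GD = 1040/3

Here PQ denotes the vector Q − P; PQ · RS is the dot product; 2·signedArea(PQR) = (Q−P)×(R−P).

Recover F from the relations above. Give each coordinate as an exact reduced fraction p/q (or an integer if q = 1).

1. F_x = 22  [BG ∥ FA ∩ GA ∥ BF]
2. F_y = 19  [BG ∥ FA ∩ GA ∥ BF]
   → F = (22, 19)

F = (22, 19)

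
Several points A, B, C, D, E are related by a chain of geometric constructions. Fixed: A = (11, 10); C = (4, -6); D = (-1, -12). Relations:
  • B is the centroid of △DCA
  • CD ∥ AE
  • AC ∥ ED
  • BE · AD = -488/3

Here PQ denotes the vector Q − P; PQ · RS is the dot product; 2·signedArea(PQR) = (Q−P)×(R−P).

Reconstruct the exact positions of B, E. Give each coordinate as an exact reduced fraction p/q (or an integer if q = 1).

B = (14/3, -8/3)
E = (6, 4)

1. B_x = 14/3  [B is the centroid of △DCA]
2. B_y = -8/3  [B is the centroid of △DCA]
   → B = (14/3, -8/3)
3. E_x = 6  [AC ∥ ED ∩ CD ∥ AE]
4. E_y = 4  [AC ∥ ED ∩ CD ∥ AE]
   → E = (6, 4)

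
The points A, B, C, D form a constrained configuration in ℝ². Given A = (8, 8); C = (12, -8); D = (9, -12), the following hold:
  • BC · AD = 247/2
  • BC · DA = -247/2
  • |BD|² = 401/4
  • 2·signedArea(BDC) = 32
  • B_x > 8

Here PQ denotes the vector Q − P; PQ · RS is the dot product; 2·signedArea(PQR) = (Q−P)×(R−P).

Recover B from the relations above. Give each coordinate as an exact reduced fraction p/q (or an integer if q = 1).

1. B_x = 17/2  [2·signedArea(BDC) = 32 ∩ BC · AD = 247/2]
2. B_y = -2  [2·signedArea(BDC) = 32 ∩ BC · AD = 247/2]
   → B = (17/2, -2)

B = (17/2, -2)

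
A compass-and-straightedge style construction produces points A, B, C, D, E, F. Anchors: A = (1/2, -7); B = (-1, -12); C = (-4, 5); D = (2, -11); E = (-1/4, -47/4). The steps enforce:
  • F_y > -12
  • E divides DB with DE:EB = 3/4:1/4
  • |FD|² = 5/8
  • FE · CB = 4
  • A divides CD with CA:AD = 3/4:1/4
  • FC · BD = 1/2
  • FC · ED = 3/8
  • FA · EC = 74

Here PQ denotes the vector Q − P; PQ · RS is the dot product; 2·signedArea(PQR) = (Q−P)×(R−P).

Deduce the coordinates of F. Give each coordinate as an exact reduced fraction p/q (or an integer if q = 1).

F = (5/4, -45/4)

1. F_x = 5/4  [FC · ED = 3/8 ∩ FA · EC = 74]
2. F_y = -45/4  [FC · ED = 3/8 ∩ FA · EC = 74]
   → F = (5/4, -45/4)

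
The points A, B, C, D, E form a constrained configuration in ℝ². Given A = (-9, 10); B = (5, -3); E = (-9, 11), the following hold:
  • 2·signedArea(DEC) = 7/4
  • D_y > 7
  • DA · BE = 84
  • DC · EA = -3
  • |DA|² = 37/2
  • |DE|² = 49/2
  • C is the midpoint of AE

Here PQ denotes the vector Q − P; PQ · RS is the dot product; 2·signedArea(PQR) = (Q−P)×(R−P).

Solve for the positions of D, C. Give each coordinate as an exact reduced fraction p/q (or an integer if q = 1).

1. D_x = -11/2  [line 14·x + -14·y + 182 = 0 ∩ |DA|² = 37/2]
2. D_y = 15/2  [line 14·x + -14·y + 182 = 0 ∩ |DA|² = 37/2]
   → D = (-11/2, 15/2)
3. C_x = -9  [2·signedArea(DEC) = 7/4 ∩ C is the midpoint of AE]
4. C_y = 21/2  [2·signedArea(DEC) = 7/4 ∩ C is the midpoint of AE]
   → C = (-9, 21/2)

C = (-9, 21/2)
D = (-11/2, 15/2)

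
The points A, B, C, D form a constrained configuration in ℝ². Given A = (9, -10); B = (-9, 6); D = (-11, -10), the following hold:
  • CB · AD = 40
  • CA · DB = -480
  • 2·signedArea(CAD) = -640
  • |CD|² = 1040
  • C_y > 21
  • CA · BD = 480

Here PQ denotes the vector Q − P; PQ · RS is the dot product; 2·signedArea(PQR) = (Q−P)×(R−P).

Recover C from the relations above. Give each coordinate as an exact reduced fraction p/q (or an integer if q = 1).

1. C_x = -7  [CB · AD = 40 ∩ CA · BD = 480]
2. C_y = 22  [CB · AD = 40 ∩ CA · BD = 480]
   → C = (-7, 22)

C = (-7, 22)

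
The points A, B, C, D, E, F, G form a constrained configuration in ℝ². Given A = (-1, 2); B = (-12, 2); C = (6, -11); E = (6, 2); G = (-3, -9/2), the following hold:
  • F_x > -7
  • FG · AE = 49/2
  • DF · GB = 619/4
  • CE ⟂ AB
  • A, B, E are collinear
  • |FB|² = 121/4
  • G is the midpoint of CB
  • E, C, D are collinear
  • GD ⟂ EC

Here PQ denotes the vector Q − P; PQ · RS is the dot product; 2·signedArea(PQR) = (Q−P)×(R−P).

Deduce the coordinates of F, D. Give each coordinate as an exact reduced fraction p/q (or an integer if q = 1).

1. F_x = -13/2  [FG · AE = 49/2]
2. F_y = 2  [|FB|² = 121/4]
   → F = (-13/2, 2)
3. D_x = 6  [E, C, D are collinear ∩ GD ⟂ EC]
4. D_y = -9/2  [E, C, D are collinear ∩ GD ⟂ EC]
   → D = (6, -9/2)

D = (6, -9/2)
F = (-13/2, 2)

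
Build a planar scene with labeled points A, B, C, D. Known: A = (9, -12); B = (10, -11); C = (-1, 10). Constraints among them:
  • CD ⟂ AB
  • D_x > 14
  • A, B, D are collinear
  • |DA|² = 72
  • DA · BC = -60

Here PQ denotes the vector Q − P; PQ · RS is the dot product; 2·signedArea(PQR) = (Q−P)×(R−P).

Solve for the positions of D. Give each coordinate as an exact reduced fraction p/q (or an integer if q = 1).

D = (15, -6)

1. D_x = 15  [A, B, D are collinear ∩ CD ⟂ AB]
2. D_y = -6  [A, B, D are collinear ∩ CD ⟂ AB]
   → D = (15, -6)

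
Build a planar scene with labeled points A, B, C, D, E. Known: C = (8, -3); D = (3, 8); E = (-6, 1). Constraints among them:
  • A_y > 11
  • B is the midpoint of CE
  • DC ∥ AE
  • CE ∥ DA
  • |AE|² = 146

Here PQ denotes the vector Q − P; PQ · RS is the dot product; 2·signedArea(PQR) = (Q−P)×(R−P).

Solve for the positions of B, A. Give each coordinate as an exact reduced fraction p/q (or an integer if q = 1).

A = (-11, 12)
B = (1, -1)

1. B_x = 1  [B is the midpoint of CE]
2. B_y = -1  [B is the midpoint of CE]
   → B = (1, -1)
3. A_x = -11  [DC ∥ AE ∩ CE ∥ DA]
4. A_y = 12  [DC ∥ AE ∩ CE ∥ DA]
   → A = (-11, 12)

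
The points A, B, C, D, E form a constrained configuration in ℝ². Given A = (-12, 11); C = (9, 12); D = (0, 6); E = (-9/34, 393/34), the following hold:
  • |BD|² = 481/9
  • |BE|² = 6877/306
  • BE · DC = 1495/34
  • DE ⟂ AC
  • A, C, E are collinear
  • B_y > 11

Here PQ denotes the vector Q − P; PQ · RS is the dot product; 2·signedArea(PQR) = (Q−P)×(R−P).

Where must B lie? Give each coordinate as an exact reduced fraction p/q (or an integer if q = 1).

1. B_x = -5  [line -9·x + -6·y + 23 = 0 ∩ |BE|² = 6877/306]
2. B_y = 34/3  [line -9·x + -6·y + 23 = 0 ∩ |BE|² = 6877/306]
   → B = (-5, 34/3)

B = (-5, 34/3)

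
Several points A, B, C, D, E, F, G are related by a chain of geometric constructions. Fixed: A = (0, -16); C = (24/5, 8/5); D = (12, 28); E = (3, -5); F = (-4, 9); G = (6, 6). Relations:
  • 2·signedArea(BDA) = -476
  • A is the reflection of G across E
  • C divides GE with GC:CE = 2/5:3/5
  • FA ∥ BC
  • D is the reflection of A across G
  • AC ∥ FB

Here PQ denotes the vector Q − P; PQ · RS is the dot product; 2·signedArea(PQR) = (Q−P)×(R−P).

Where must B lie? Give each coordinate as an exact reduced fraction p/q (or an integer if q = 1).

1. B_x = 4/5  [FA ∥ BC ∩ AC ∥ FB]
2. B_y = 133/5  [FA ∥ BC ∩ AC ∥ FB]
   → B = (4/5, 133/5)

B = (4/5, 133/5)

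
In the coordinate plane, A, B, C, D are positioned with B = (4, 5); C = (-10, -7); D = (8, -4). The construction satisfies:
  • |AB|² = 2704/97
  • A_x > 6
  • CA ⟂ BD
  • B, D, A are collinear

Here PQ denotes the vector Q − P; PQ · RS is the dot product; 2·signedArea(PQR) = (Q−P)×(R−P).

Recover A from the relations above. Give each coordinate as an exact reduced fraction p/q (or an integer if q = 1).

1. A_x = 596/97  [B, D, A are collinear ∩ CA ⟂ BD]
2. A_y = 17/97  [B, D, A are collinear ∩ CA ⟂ BD]
   → A = (596/97, 17/97)

A = (596/97, 17/97)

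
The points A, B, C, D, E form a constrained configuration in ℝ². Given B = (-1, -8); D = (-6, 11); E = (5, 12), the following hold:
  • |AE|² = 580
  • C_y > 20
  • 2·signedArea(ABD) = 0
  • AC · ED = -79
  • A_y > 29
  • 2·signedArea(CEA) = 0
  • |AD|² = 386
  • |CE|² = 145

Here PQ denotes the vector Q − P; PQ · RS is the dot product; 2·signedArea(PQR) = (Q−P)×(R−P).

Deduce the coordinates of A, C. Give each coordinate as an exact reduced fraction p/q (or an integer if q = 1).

A = (-11, 30)
C = (-3, 21)

1. A_x = -11  [line -19·x + -5·y + -59 = 0 ∩ |AD|² = 386]
2. A_y = 30  [line -19·x + -5·y + -59 = 0 ∩ |AD|² = 386]
   → A = (-11, 30)
3. C_x = -3  [2·signedArea(CEA) = 0 ∩ AC · ED = -79]
4. C_y = 21  [2·signedArea(CEA) = 0 ∩ AC · ED = -79]
   → C = (-3, 21)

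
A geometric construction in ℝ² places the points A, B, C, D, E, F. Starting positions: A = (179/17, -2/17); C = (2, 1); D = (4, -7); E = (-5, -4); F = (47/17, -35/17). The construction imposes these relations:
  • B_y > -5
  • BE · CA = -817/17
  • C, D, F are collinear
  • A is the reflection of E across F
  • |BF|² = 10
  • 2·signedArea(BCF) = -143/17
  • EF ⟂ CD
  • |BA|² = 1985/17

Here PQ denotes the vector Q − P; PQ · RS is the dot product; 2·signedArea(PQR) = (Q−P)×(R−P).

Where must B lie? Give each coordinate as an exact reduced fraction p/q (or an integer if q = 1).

1. B_x = 10/17  [2·signedArea(BCF) = -143/17 ∩ BE · CA = -817/17]
2. B_y = -74/17  [2·signedArea(BCF) = -143/17 ∩ BE · CA = -817/17]
   → B = (10/17, -74/17)

B = (10/17, -74/17)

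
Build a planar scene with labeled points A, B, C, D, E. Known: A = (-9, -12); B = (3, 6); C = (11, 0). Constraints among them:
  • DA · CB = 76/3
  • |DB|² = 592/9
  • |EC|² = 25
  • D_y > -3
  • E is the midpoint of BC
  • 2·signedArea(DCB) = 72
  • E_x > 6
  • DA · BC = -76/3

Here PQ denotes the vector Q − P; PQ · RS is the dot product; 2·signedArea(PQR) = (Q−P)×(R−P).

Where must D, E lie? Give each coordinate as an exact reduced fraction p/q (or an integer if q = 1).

D = (5/3, -2)
E = (7, 3)

1. D_x = 5/3  [DA · BC = -76/3 ∩ 2·signedArea(DCB) = 72]
2. D_y = -2  [DA · BC = -76/3 ∩ 2·signedArea(DCB) = 72]
   → D = (5/3, -2)
3. E_x = 7  [E is the midpoint of BC]
4. E_y = 3  [E is the midpoint of BC]
   → E = (7, 3)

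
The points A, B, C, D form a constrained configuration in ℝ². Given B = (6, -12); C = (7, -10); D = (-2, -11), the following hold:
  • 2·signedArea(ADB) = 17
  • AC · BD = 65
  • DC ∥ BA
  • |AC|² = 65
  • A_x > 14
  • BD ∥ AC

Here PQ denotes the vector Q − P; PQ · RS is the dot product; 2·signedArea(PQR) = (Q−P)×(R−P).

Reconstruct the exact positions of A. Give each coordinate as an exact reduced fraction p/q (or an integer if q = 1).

1. A_x = 15  [BD ∥ AC ∩ DC ∥ BA]
2. A_y = -11  [BD ∥ AC ∩ DC ∥ BA]
   → A = (15, -11)

A = (15, -11)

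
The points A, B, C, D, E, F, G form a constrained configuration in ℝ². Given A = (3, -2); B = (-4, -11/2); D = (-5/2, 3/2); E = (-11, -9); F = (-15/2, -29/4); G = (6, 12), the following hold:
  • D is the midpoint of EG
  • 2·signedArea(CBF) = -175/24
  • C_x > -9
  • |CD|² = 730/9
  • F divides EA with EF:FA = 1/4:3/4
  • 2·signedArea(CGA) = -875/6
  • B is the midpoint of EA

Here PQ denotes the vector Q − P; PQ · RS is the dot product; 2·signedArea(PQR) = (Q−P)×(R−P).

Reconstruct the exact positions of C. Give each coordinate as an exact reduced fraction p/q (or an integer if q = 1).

1. C_x = -49/6  [2·signedArea(CBF) = -175/24 ∩ 2·signedArea(CGA) = -875/6]
2. C_y = -11/2  [2·signedArea(CBF) = -175/24 ∩ 2·signedArea(CGA) = -875/6]
   → C = (-49/6, -11/2)

C = (-49/6, -11/2)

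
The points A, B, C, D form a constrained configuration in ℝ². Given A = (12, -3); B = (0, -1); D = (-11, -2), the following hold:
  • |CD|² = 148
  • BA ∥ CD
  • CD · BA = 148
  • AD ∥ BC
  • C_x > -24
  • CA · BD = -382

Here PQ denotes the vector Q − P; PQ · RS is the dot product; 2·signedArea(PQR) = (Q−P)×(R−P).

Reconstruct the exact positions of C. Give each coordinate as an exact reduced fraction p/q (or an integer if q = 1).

C = (-23, 0)

1. C_x = -23  [BA ∥ CD ∩ AD ∥ BC]
2. C_y = 0  [BA ∥ CD ∩ AD ∥ BC]
   → C = (-23, 0)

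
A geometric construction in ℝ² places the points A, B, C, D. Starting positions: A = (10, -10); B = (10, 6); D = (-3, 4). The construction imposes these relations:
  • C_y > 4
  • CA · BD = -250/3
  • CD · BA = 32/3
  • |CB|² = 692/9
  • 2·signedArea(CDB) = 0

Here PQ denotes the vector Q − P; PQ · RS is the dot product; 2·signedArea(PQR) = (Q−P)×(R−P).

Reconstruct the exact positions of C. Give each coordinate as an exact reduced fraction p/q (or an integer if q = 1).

C = (4/3, 14/3)

1. C_x = 4/3  [2·signedArea(CDB) = 0 ∩ CD · BA = 32/3]
2. C_y = 14/3  [2·signedArea(CDB) = 0 ∩ CD · BA = 32/3]
   → C = (4/3, 14/3)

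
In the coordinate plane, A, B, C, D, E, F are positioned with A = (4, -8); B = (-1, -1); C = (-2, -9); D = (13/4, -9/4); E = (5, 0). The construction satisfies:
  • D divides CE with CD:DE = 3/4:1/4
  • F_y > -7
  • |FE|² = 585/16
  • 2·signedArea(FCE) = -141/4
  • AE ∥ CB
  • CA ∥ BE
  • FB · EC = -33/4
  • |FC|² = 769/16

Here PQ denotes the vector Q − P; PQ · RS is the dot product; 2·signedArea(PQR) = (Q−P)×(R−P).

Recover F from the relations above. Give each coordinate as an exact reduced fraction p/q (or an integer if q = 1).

1. F_x = 17/4  [2·signedArea(FCE) = -141/4 ∩ FB · EC = -33/4]
2. F_y = -6  [2·signedArea(FCE) = -141/4 ∩ FB · EC = -33/4]
   → F = (17/4, -6)

F = (17/4, -6)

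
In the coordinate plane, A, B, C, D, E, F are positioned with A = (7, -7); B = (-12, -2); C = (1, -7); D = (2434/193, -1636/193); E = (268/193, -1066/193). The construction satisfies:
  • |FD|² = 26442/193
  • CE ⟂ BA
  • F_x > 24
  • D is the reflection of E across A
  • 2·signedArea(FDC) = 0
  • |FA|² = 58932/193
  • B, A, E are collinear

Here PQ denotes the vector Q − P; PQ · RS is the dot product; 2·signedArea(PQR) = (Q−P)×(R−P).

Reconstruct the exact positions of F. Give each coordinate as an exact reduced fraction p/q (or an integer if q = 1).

F = (4675/193, -1921/193)

1. F_x = 4675/193  [line -285/193·x + -2241/193·y + -15402/193 = 0 ∩ |FD|² = 26442/193]
2. F_y = -1921/193  [line -285/193·x + -2241/193·y + -15402/193 = 0 ∩ |FD|² = 26442/193]
   → F = (4675/193, -1921/193)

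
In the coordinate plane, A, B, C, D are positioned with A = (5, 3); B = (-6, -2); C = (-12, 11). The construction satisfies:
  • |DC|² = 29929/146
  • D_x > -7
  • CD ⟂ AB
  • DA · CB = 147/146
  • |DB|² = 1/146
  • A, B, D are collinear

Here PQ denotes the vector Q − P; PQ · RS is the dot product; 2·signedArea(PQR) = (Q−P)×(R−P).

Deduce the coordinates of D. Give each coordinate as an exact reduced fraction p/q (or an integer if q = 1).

1. D_x = -887/146  [A, B, D are collinear ∩ CD ⟂ AB]
2. D_y = -297/146  [A, B, D are collinear ∩ CD ⟂ AB]
   → D = (-887/146, -297/146)

D = (-887/146, -297/146)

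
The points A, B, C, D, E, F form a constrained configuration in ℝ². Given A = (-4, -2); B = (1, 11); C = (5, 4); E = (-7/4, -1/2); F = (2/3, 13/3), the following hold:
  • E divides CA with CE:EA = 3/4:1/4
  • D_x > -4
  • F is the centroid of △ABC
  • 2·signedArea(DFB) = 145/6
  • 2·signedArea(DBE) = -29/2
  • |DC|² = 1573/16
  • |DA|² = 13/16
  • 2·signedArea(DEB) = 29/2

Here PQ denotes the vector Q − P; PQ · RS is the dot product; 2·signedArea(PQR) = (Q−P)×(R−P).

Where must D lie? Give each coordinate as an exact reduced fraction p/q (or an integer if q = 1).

1. D_x = -13/4  [2·signedArea(DEB) = 29/2 ∩ 2·signedArea(DFB) = 145/6]
2. D_y = -3/2  [2·signedArea(DEB) = 29/2 ∩ 2·signedArea(DFB) = 145/6]
   → D = (-13/4, -3/2)

D = (-13/4, -3/2)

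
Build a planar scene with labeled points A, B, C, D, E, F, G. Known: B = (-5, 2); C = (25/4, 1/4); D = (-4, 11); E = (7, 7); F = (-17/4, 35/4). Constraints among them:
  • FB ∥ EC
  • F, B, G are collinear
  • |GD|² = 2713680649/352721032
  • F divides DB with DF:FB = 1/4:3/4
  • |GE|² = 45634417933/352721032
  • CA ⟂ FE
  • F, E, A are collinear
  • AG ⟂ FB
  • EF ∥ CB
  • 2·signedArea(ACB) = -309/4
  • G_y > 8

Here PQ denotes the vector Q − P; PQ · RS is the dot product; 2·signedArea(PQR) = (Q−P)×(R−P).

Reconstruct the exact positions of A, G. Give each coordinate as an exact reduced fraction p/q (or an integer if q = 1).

A = (30251/4148, 28847/4148)
G = (-732365/170068, 1401911/170068)

1. A_x = 30251/4148  [F, E, A are collinear ∩ CA ⟂ FE]
2. A_y = 28847/4148  [F, E, A are collinear ∩ CA ⟂ FE]
   → A = (30251/4148, 28847/4148)
3. G_x = -732365/170068  [F, B, G are collinear ∩ AG ⟂ FB]
4. G_y = 1401911/170068  [F, B, G are collinear ∩ AG ⟂ FB]
   → G = (-732365/170068, 1401911/170068)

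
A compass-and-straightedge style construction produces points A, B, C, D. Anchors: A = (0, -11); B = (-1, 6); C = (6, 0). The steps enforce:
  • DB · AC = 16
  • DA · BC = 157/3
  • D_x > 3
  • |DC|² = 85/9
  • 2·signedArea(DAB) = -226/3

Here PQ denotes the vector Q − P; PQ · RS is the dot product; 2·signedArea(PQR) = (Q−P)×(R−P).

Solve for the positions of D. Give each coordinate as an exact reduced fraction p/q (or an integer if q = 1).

1. D_x = 11/3  [DA · BC = 157/3 ∩ DB · AC = 16]
2. D_y = 2  [DA · BC = 157/3 ∩ DB · AC = 16]
   → D = (11/3, 2)

D = (11/3, 2)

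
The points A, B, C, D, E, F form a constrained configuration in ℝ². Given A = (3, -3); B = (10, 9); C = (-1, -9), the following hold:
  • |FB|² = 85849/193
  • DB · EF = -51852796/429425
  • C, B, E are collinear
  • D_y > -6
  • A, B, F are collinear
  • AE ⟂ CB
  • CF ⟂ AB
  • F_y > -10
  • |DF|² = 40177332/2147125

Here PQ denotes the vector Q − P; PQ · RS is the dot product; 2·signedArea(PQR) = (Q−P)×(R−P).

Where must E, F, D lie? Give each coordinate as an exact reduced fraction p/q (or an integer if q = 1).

D = (602743/429425, -2318061/429425)
E = (1227/445, -1269/445)
F = (-121/193, -1779/193)

1. E_x = 1227/445  [C, B, E are collinear ∩ AE ⟂ CB]
2. E_y = -1269/445  [C, B, E are collinear ∩ AE ⟂ CB]
   → E = (1227/445, -1269/445)
3. F_x = -121/193  [A, B, F are collinear ∩ CF ⟂ AB]
4. F_y = -1779/193  [A, B, F are collinear ∩ CF ⟂ AB]
   → F = (-121/193, -1779/193)
5. D_x = 602743/429425  [line 290656/85885·x + 546738/85885·y + 12716786/429425 = 0 ∩ |DF|² = 40177332/2147125]
6. D_y = -2318061/429425  [line 290656/85885·x + 546738/85885·y + 12716786/429425 = 0 ∩ |DF|² = 40177332/2147125]
   → D = (602743/429425, -2318061/429425)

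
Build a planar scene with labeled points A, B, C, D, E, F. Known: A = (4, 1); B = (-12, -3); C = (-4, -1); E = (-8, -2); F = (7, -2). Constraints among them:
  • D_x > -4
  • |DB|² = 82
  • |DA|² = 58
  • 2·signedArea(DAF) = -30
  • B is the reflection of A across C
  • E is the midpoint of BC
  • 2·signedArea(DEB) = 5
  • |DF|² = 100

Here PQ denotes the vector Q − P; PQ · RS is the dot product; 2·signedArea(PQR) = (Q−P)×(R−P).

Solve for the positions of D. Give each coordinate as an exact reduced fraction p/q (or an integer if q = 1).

D = (-3, -2)

1. D_x = -3  [2·signedArea(DEB) = 5 ∩ 2·signedArea(DAF) = -30]
2. D_y = -2  [2·signedArea(DEB) = 5 ∩ 2·signedArea(DAF) = -30]
   → D = (-3, -2)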